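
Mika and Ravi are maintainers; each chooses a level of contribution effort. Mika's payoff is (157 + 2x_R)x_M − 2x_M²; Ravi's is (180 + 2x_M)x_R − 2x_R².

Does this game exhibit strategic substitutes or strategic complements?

strategic complements

Expanding Mika's payoff: 157x_M + 2x_Rx_M − 2x_M².
∂π/∂x_M = 157 + 2x_R − 4x_M = 0, so x_M = 39.25 + 0.5x_R.
The best-response slope dx_M/dx_R = 0.5 > 0: the reaction function is upward-sloping, so the choices are strategic complements.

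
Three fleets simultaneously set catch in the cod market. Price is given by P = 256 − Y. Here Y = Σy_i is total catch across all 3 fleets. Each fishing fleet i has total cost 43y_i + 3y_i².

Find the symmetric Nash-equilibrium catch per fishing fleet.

A representative fishing fleet's profit is π_i = y_i(256 − Y) − 43y_i − 3y_i², with Y = y_i + Σ_{j≠i} y_j.
First-order condition: 213 − 8y_i − Σ_{j≠i} y_j = 0.
In a symmetric equilibrium every fishing fleet chooses the same y, so Σ_{j≠i} y_j = 2y. The condition becomes 213 − 10y = 0, giving y = 213/10 = 21.3.

21.3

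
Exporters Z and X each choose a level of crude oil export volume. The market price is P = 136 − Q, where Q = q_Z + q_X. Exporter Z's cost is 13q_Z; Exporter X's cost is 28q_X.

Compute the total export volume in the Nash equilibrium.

77

Exporter Z's profit: π = q_Z(136 − (q_Z + q_X)) − 13q_Z.
∂π/∂q_Z = 123 − 2q_Z − q_X = 0, so q_Z = 61.5 − 0.5q_X.
By the same steps for X: q_X = 54 − 0.5q_Z.
Substituting the second reaction function into the first: q_Z = 61.5 − 0.5(54 − 0.5q_Z), which gives 0.75q_Z = 34.5 ⇒ q_Z = 46.
Then q_X = 54 − 0.5·46 = 31.
Total export volume: 46 + 31 = 77.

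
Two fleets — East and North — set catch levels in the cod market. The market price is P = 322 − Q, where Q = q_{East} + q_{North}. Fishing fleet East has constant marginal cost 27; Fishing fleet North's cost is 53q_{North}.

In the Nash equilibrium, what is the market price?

Fishing fleet East's profit: π = q_{East}(322 − (q_{East} + q_{North})) − 27q_{East}.
∂π/∂q_{East} = 295 − 2q_{East} − q_{North} = 0, so q_{East} = 147.5 − 0.5q_{North}.
By the same steps for North: q_{North} = 134.5 − 0.5q_{East}.
Solving the two reaction functions simultaneously: (1 − (−0.5)(−0.5))q_{East} = 147.5 − 0.5·134.5, so 0.75q_{East} = 80.25 and q_{East} = 107.
Then q_{North} = 134.5 − 0.5·107 = 81.
Equilibrium price: P = 322 − 188 = 134.

134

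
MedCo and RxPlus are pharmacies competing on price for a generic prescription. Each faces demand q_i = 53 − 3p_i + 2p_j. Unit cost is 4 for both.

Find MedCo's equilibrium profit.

450.1875

MedCo's profit: π = (p_{MedCo} − 4)(53 − 3p_{MedCo} + 2p_{RxPlus}).
∂π/∂p_{MedCo} = 65 − 6p_{MedCo} + 2p_{RxPlus} = 0 ⇒ p_{MedCo} = 65/6 + (1/3)p_{RxPlus}.
By symmetry p_{RxPlus} = p_{MedCo}; substituting into the reaction function, (2/3)p_{MedCo} = 65/6 and p_{MedCo} = 16.25.
q_{MedCo} = 53 − 3·16.25 + 2·16.25 = 36.75.
Profit = (16.25 − 4)·36.75 = 450.1875.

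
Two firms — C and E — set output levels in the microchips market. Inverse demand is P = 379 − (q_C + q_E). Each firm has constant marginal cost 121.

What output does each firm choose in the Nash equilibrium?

Firm C's profit: π = q_C(379 − (q_C + q_E)) − 121q_C.
∂π/∂q_C = 258 − 2q_C − q_E = 0, so q_C = 129 − 0.5q_E.
Setting q_C = q_E in the reaction function: q_C = 129 − 0.5q_C, so q_C = 129 / 1.5 = 86.

86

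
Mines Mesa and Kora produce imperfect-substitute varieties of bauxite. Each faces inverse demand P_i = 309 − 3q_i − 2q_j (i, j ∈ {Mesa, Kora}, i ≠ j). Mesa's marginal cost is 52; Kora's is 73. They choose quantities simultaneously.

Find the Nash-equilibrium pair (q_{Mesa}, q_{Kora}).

33.4375, 28.1875

Mine Mesa's profit: π = q_{Mesa}(309 − 3q_{Mesa} − 2q_{Kora}) − 52q_{Mesa}.
∂π/∂q_{Mesa} = 257 − 6q_{Mesa} − 2q_{Kora} = 0 ⇒ q_{Mesa} = 257/6 − (1/3)q_{Kora}.
Similarly q_{Kora} = 118/3 − (1/3)q_{Mesa}.
Plugging q_{Kora} into Mesa's best response: q_{Mesa} = 257/6 − (1/3)(118/3 − (1/3)q_{Mesa}) ⇒ (8/9)q_{Mesa} = 535/18, so q_{Mesa} = 33.4375.
Then q_{Kora} = 118/3 − (1/3)·33.4375 = 28.1875.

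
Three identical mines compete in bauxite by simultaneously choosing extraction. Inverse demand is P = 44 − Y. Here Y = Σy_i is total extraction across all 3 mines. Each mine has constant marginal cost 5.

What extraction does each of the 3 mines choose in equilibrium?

9.75

A representative mine's profit is π_i = y_i(44 − Y) − 5y_i, with Y = y_i + Σ_{j≠i} y_j.
First-order condition: 39 − 2y_i − Σ_{j≠i} y_j = 0.
With identical mines, set every y_j = y: then 39 − 2y − 2y = 0, i.e. y = 39/4 = 9.75.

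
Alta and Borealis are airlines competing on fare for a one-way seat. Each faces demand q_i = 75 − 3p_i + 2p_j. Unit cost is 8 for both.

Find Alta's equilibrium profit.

Alta's profit: π = (p_{Alta} − 8)(75 − 3p_{Alta} + 2p_{Borealis}).
∂π/∂p_{Alta} = 99 − 6p_{Alta} + 2p_{Borealis} = 0 ⇒ p_{Alta} = 16.5 + (1/3)p_{Borealis}.
By symmetry p_{Borealis} = p_{Alta}; substituting into the reaction function, (2/3)p_{Alta} = 16.5 and p_{Alta} = 24.75.
q_{Alta} = 75 − 3·24.75 + 2·24.75 = 50.25.
Profit = (24.75 − 8)·50.25 = 841.6875.

841.6875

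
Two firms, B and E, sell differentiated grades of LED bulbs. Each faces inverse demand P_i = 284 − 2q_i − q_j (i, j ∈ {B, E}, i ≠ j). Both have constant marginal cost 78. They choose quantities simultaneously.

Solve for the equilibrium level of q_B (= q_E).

41.2

Firm B's profit: π = q_B(284 − 2q_B − q_E) − 78q_B.
∂π/∂q_B = 206 − 4q_B − q_E = 0 ⇒ q_B = 51.5 − 0.25q_E.
The game is symmetric, so in equilibrium q_E = q_B: the reaction function gives 1.25q_B = 51.5, hence q_B = 41.2.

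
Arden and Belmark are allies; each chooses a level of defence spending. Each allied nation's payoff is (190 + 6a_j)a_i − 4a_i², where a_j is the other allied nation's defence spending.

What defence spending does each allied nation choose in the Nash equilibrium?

95

Arden's payoff is (190 + 6a_B)a_A − 4a_A².
∂π/∂a_A = 190 + 6a_B − 8a_A = 0, so a_A = 23.75 + 0.75a_B.
By symmetry a_B = a_A; substituting into the reaction function, 0.25a_A = 23.75 and a_A = 95.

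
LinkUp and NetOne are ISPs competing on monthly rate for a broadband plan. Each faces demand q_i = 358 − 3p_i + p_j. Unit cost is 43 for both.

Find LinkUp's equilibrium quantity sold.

LinkUp's profit: π = (p_{LinkUp} − 43)(358 − 3p_{LinkUp} + p_{NetOne}).
∂π/∂p_{LinkUp} = 487 − 6p_{LinkUp} + p_{NetOne} = 0 ⇒ p_{LinkUp} = 487/6 + (1/6)p_{NetOne}.
The game is symmetric, so in equilibrium p_{NetOne} = p_{LinkUp}: the reaction function gives (5/6)p_{LinkUp} = 487/6, hence p_{LinkUp} = 97.4.
q_{LinkUp} = 358 − 3·97.4 + 97.4 = 163.2.

163.2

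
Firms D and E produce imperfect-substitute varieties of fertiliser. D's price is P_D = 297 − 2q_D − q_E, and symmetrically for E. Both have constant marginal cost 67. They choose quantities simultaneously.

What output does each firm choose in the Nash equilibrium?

Firm D's profit: π = q_D(297 − 2q_D − q_E) − 67q_D.
∂π/∂q_D = 230 − 4q_D − q_E = 0 ⇒ q_D = 57.5 − 0.25q_E.
The game is symmetric, so in equilibrium q_E = q_D: the reaction function gives 1.25q_D = 57.5, hence q_D = 46.

46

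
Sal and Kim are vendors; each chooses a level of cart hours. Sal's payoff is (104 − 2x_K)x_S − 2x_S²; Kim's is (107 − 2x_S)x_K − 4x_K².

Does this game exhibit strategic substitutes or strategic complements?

strategic substitutes

Expanding Sal's payoff: 104x_S − 2x_Kx_S − 2x_S².
∂π/∂x_S = 104 − 2x_K − 4x_S = 0, so x_S = 26 − 0.5x_K.
The best-response slope dx_S/dx_K = −0.5 < 0: the reaction function is downward-sloping, so the choices are strategic substitutes.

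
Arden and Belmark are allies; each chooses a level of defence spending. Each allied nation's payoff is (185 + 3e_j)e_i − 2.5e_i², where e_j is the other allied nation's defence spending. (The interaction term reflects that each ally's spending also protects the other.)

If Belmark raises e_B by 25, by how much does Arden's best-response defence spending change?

15

Arden's payoff is (185 + 3e_B)e_A − 2.5e_A².
∂π/∂e_A = 185 + 3e_B − 5e_A = 0, so e_A = 37 + 0.6e_B.
The reaction-function slope is 0.6, so a 25-unit rise in e_B moves e_A by 0.6 × 25 = 15. Arden's best response rises — the actions are strategic complements.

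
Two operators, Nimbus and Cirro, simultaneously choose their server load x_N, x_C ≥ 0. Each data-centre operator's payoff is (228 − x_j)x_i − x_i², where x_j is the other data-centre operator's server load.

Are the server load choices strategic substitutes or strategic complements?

Nimbus's payoff is (228 − x_C)x_N − x_N².
∂π/∂x_N = 228 − x_C − 2x_N = 0, so x_N = 114 − 0.5x_C.
The best-response slope dx_N/dx_C = −0.5 < 0: the reaction function is downward-sloping, so the choices are strategic substitutes.

strategic substitutes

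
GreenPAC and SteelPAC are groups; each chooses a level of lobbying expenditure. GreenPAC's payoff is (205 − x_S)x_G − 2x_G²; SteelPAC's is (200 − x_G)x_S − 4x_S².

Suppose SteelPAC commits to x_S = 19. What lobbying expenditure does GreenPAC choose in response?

46.5

Expanding GreenPAC's payoff: 205x_G − x_Sx_G − 2x_G².
∂π/∂x_G = 205 − x_S − 4x_G = 0, so x_G = 51.25 − 0.25x_S.
At x_S = 19: x_G = 51.25 − 0.25·19 = 46.5.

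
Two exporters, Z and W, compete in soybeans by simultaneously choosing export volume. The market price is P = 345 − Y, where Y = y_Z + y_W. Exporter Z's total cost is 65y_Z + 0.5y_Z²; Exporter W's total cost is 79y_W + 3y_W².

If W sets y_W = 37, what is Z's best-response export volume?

81

Exporter Z's profit: π = y_Z(345 − (y_Z + y_W)) − 65y_Z − 0.5y_Z².
∂π/∂y_Z = 280 − 3y_Z − y_W = 0, so y_Z = 280/3 − (1/3)y_W.
At y_W = 37: y_Z = 280/3 − (1/3)·37 = 81.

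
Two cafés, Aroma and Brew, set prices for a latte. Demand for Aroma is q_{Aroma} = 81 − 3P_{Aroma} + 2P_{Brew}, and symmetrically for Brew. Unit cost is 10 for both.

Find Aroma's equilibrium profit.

945.1875

Aroma's profit: π = (P_{Aroma} − 10)(81 − 3P_{Aroma} + 2P_{Brew}).
∂π/∂P_{Aroma} = 111 − 6P_{Aroma} + 2P_{Brew} = 0 ⇒ P_{Aroma} = 18.5 + (1/3)P_{Brew}.
By symmetry P_{Brew} = P_{Aroma}; substituting into the reaction function, (2/3)P_{Aroma} = 18.5 and P_{Aroma} = 27.75.
q_{Aroma} = 81 − 3·27.75 + 2·27.75 = 53.25.
Profit = (27.75 − 10)·53.25 = 945.1875.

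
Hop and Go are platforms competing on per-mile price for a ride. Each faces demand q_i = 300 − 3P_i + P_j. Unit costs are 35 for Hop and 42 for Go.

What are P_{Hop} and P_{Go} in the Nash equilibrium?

81.6, 84.6

Hop's profit: π = (P_{Hop} − 35)(300 − 3P_{Hop} + P_{Go}).
∂π/∂P_{Hop} = 405 − 6P_{Hop} + P_{Go} = 0 ⇒ P_{Hop} = 67.5 + (1/6)P_{Go}.
Similarly P_{Go} = 71 + (1/6)P_{Hop}.
Solving the two reaction functions simultaneously: (1 − (1/6)(1/6))P_{Hop} = 67.5 + (1/6)·71, so (35/36)P_{Hop} = 238/3 and P_{Hop} = 81.6.
Then P_{Go} = 71 + (1/6)·81.6 = 84.6.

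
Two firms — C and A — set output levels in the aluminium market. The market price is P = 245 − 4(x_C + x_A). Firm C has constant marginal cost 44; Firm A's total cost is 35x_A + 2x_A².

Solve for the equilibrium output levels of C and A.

Firm C's profit: π = x_C(245 − 4(x_C + x_A)) − 44x_C.
∂π/∂x_C = 201 − 8x_C − 4x_A = 0, so x_C = 25.125 − 0.5x_A.
For A: ∂π/∂x_A = 210 − 12x_A − 4x_C = 0 ⇒ x_A = 17.5 − (1/3)x_C.
Substituting the second reaction function into the first: x_C = 25.125 − 0.5(17.5 − (1/3)x_C), which gives (5/6)x_C = 16.375 ⇒ x_C = 19.65.
Then x_A = 17.5 − (1/3)·19.65 = 10.95.

19.65, 10.95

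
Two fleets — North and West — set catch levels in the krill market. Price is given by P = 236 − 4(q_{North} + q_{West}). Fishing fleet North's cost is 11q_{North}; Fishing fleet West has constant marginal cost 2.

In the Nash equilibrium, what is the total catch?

38.25

Fishing fleet North's profit: π = q_{North}(236 − 4(q_{North} + q_{West})) − 11q_{North}.
∂π/∂q_{North} = 225 − 8q_{North} − 4q_{West} = 0, so q_{North} = 28.125 − 0.5q_{West}.
By the same steps for West: q_{West} = 29.25 − 0.5q_{North}.
Solving the two reaction functions simultaneously: (1 − (−0.5)(−0.5))q_{North} = 28.125 − 0.5·29.25, so 0.75q_{North} = 13.5 and q_{North} = 18.
Then q_{West} = 29.25 − 0.5·18 = 20.25.
Total catch: 18 + 20.25 = 38.25.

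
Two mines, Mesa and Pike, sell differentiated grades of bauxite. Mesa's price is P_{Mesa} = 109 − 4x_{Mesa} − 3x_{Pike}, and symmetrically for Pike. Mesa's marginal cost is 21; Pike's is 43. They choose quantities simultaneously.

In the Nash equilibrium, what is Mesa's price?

57.8

Mine Mesa's profit: π = x_{Mesa}(109 − 4x_{Mesa} − 3x_{Pike}) − 21x_{Mesa}.
∂π/∂x_{Mesa} = 88 − 8x_{Mesa} − 3x_{Pike} = 0 ⇒ x_{Mesa} = 11 − 0.375x_{Pike}.
Similarly x_{Pike} = 8.25 − 0.375x_{Mesa}.
Plugging x_{Pike} into Mesa's best response: x_{Mesa} = 11 − 0.375(8.25 − 0.375x_{Mesa}) ⇒ (55/64)x_{Mesa} = 253/32, so x_{Mesa} = 9.2.
Then x_{Pike} = 8.25 − 0.375·9.2 = 4.8.
P_{Mesa} = 109 − 4·9.2 − 3·4.8 = 57.8.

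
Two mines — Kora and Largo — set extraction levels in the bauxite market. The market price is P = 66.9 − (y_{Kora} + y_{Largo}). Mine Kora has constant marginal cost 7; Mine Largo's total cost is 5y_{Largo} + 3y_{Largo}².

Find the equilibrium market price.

Mine Kora's profit: π = y_{Kora}(66.9 − (y_{Kora} + y_{Largo})) − 7y_{Kora}.
∂π/∂y_{Kora} = 59.9 − 2y_{Kora} − y_{Largo} = 0, so y_{Kora} = 29.95 − 0.5y_{Largo}.
For Largo: ∂π/∂y_{Largo} = 61.9 − 8y_{Largo} − y_{Kora} = 0 ⇒ y_{Largo} = 7.7375 − 0.125y_{Kora}.
Substituting the second reaction function into the first: y_{Kora} = 29.95 − 0.5(7.7375 − 0.125y_{Kora}), which gives 0.9375y_{Kora} = 4173/160 ⇒ y_{Kora} = 27.82.
Then y_{Largo} = 7.7375 − 0.125·27.82 = 4.26.
Equilibrium price: P = 66.9 − 32.08 = 34.82.

34.82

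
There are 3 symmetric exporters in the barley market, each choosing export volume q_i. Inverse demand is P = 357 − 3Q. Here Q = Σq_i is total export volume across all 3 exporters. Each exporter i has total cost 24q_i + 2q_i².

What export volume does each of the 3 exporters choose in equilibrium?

A representative exporter's profit is π_i = q_i(357 − 3Q) − 24q_i − 2q_i², with Q = q_i + Σ_{j≠i} q_j.
First-order condition: 333 − 10q_i − 3Σ_{j≠i} q_j = 0.
In a symmetric equilibrium every exporter chooses the same q, so Σ_{j≠i} q_j = 2q. The condition becomes 333 − 16q = 0, giving q = 333/16 = 20.8125.

20.8125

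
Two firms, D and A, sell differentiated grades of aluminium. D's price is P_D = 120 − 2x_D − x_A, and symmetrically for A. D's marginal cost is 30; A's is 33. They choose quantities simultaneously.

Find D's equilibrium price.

66.4

Firm D's profit: π = x_D(120 − 2x_D − x_A) − 30x_D.
∂π/∂x_D = 90 − 4x_D − x_A = 0 ⇒ x_D = 22.5 − 0.25x_A.
Similarly x_A = 21.75 − 0.25x_D.
Plugging x_A into D's best response: x_D = 22.5 − 0.25(21.75 − 0.25x_D) ⇒ 0.9375x_D = 17.0625, so x_D = 18.2.
Then x_A = 21.75 − 0.25·18.2 = 17.2.
P_D = 120 − 2·18.2 − 17.2 = 66.4.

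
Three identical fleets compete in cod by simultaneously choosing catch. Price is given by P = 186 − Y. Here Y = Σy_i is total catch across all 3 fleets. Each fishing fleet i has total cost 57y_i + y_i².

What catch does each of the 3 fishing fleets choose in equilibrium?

21.5

A representative fishing fleet's profit is π_i = y_i(186 − Y) − 57y_i − y_i², with Y = y_i + Σ_{j≠i} y_j.
First-order condition: 129 − 4y_i − Σ_{j≠i} y_j = 0.
Imposing symmetry (y_j = y for all j) turns Σ_{j≠i} y_j into 2y, so 129 = 6y and y = 21.5.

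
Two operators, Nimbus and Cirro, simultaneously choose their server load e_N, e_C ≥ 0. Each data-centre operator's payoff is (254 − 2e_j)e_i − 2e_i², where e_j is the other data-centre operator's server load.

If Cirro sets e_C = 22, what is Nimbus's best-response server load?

Nimbus's payoff is (254 − 2e_C)e_N − 2e_N².
∂π/∂e_N = 254 − 2e_C − 4e_N = 0, so e_N = 63.5 − 0.5e_C.
At e_C = 22: e_N = 63.5 − 0.5·22 = 52.5.

52.5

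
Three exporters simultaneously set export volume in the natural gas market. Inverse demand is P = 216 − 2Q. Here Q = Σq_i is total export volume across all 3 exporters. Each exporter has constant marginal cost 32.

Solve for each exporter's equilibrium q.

A representative exporter's profit is π_i = q_i(216 − 2Q) − 32q_i, with Q = q_i + Σ_{j≠i} q_j.
First-order condition: 184 − 4q_i − 2Σ_{j≠i} q_j = 0.
In a symmetric equilibrium every exporter chooses the same q, so Σ_{j≠i} q_j = 2q. The condition becomes 184 − 8q = 0, giving q = 184/8 = 23.

23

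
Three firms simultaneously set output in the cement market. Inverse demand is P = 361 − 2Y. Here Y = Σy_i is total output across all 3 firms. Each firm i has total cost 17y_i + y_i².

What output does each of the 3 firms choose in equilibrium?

A representative firm's profit is π_i = y_i(361 − 2Y) − 17y_i − y_i², with Y = y_i + Σ_{j≠i} y_j.
First-order condition: 344 − 6y_i − 2Σ_{j≠i} y_j = 0.
With identical firms, set every y_j = y: then 344 − 6y − 4y = 0, i.e. y = 344/10 = 34.4.

34.4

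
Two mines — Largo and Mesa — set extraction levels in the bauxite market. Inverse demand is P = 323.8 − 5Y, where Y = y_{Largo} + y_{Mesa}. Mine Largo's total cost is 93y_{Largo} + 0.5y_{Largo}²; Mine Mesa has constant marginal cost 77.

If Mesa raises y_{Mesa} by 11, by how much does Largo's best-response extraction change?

-5

Mine Largo's profit: π = y_{Largo}(323.8 − 5(y_{Largo} + y_{Mesa})) − 93y_{Largo} − 0.5y_{Largo}².
∂π/∂y_{Largo} = 230.8 − 11y_{Largo} − 5y_{Mesa} = 0, so y_{Largo} = 1154/55 − (5/11)y_{Mesa}.
The reaction-function slope is −5/11, so an 11-unit rise in y_{Mesa} moves y_{Largo} by −5/11 × 11 = −5. Largo's best response falls — the actions are strategic substitutes.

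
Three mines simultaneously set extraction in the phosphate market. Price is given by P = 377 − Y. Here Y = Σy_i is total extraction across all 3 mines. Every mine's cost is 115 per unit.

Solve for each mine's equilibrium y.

65.5

A representative mine's profit is π_i = y_i(377 − Y) − 115y_i, with Y = y_i + Σ_{j≠i} y_j.
First-order condition: 262 − 2y_i − Σ_{j≠i} y_j = 0.
In a symmetric equilibrium every mine chooses the same y, so Σ_{j≠i} y_j = 2y. The condition becomes 262 − 4y = 0, giving y = 262/4 = 65.5.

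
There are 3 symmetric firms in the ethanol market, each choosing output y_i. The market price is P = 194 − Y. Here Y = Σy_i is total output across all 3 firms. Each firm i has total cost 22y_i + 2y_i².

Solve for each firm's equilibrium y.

21.5

A representative firm's profit is π_i = y_i(194 − Y) − 22y_i − 2y_i², with Y = y_i + Σ_{j≠i} y_j.
First-order condition: 172 − 6y_i − Σ_{j≠i} y_j = 0.
Imposing symmetry (y_j = y for all j) turns Σ_{j≠i} y_j into 2y, so 172 = 8y and y = 21.5.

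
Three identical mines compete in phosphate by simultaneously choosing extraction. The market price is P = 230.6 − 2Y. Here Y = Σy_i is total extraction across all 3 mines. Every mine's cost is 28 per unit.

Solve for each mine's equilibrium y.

A representative mine's profit is π_i = y_i(230.6 − 2Y) − 28y_i, with Y = y_i + Σ_{j≠i} y_j.
First-order condition: 202.6 − 4y_i − 2Σ_{j≠i} y_j = 0.
Imposing symmetry (y_j = y for all j) turns Σ_{j≠i} y_j into 2y, so 202.6 = 8y and y = 25.325.

25.325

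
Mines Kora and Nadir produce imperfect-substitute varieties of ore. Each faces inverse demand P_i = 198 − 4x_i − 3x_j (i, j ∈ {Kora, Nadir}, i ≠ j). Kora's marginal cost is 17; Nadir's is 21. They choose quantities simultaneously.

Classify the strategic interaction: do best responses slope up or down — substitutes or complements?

Mine Kora's profit: π = x_{Kora}(198 − 4x_{Kora} − 3x_{Nadir}) − 17x_{Kora}.
∂π/∂x_{Kora} = 181 − 8x_{Kora} − 3x_{Nadir} = 0 ⇒ x_{Kora} = 22.625 − 0.375x_{Nadir}.
The best-response slope dx_{Kora}/dx_{Nadir} = −0.375 < 0: the reaction function is downward-sloping, so the choices are strategic substitutes.

strategic substitutes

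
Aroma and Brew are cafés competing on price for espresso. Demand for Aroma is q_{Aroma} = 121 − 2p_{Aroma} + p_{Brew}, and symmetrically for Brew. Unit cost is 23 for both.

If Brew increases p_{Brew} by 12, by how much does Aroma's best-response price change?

Aroma's profit: π = (p_{Aroma} − 23)(121 − 2p_{Aroma} + p_{Brew}).
∂π/∂p_{Aroma} = 167 − 4p_{Aroma} + p_{Brew} = 0 ⇒ p_{Aroma} = 41.75 + 0.25p_{Brew}.
The reaction-function slope is 0.25, so a 12-unit rise in p_{Brew} moves p_{Aroma} by 0.25 × 12 = 3. Aroma's best response rises — the actions are strategic complements.

3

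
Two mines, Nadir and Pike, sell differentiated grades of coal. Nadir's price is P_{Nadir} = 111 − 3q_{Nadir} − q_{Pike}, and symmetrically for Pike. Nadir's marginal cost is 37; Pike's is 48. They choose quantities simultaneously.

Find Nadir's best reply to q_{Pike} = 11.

Mine Nadir's profit: π = q_{Nadir}(111 − 3q_{Nadir} − q_{Pike}) − 37q_{Nadir}.
∂π/∂q_{Nadir} = 74 − 6q_{Nadir} − q_{Pike} = 0 ⇒ q_{Nadir} = 37/3 − (1/6)q_{Pike}.
At q_{Pike} = 11: q_{Nadir} = 37/3 − (1/6)·11 = 10.5.

10.5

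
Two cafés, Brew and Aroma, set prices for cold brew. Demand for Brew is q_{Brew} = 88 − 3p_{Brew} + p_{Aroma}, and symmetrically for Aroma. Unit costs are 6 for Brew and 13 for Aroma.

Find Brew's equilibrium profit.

Brew's profit: π = (p_{Brew} − 6)(88 − 3p_{Brew} + p_{Aroma}).
∂π/∂p_{Brew} = 106 − 6p_{Brew} + p_{Aroma} = 0 ⇒ p_{Brew} = 53/3 + (1/6)p_{Aroma}.
Similarly p_{Aroma} = 127/6 + (1/6)p_{Brew}.
Plugging p_{Aroma} into Brew's best response: p_{Brew} = 53/3 + (1/6)(127/6 + (1/6)p_{Brew}) ⇒ (35/36)p_{Brew} = 763/36, so p_{Brew} = 21.8.
Then p_{Aroma} = 127/6 + (1/6)·21.8 = 24.8.
q_{Brew} = 88 − 3·21.8 + 24.8 = 47.4.
Profit = (21.8 − 6)·47.4 = 748.92.

748.92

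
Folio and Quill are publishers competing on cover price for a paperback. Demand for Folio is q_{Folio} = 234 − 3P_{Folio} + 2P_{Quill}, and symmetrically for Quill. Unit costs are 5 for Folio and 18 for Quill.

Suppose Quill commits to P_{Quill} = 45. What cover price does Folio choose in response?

56.5

Folio's profit: π = (P_{Folio} − 5)(234 − 3P_{Folio} + 2P_{Quill}).
∂π/∂P_{Folio} = 249 − 6P_{Folio} + 2P_{Quill} = 0 ⇒ P_{Folio} = 41.5 + (1/3)P_{Quill}.
At P_{Quill} = 45: P_{Folio} = 41.5 + (1/3)·45 = 56.5.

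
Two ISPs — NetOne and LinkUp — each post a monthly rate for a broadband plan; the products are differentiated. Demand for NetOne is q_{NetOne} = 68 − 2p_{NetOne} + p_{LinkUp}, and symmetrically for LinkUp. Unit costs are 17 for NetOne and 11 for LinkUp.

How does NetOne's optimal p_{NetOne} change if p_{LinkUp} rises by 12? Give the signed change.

NetOne's profit: π = (p_{NetOne} − 17)(68 − 2p_{NetOne} + p_{LinkUp}).
∂π/∂p_{NetOne} = 102 − 4p_{NetOne} + p_{LinkUp} = 0 ⇒ p_{NetOne} = 25.5 + 0.25p_{LinkUp}.
The reaction-function slope is 0.25, so a 12-unit rise in p_{LinkUp} moves p_{NetOne} by 0.25 × 12 = 3. NetOne's best response rises — the actions are strategic complements.

3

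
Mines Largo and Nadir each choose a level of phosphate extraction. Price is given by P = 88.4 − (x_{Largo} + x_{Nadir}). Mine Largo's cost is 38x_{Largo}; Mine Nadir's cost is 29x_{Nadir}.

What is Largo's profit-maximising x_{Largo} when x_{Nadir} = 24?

Mine Largo's profit: π = x_{Largo}(88.4 − (x_{Largo} + x_{Nadir})) − 38x_{Largo}.
∂π/∂x_{Largo} = 50.4 − 2x_{Largo} − x_{Nadir} = 0, so x_{Largo} = 25.2 − 0.5x_{Nadir}.
At x_{Nadir} = 24: x_{Largo} = 25.2 − 0.5·24 = 13.2.

13.2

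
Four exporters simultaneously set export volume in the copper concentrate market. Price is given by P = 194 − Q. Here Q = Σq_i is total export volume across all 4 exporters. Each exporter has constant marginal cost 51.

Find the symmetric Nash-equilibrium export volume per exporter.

28.6

A representative exporter's profit is π_i = q_i(194 − Q) − 51q_i, with Q = q_i + Σ_{j≠i} q_j.
First-order condition: 143 − 2q_i − Σ_{j≠i} q_j = 0.
Imposing symmetry (q_j = q for all j) turns Σ_{j≠i} q_j into 3q, so 143 = 5q and q = 28.6.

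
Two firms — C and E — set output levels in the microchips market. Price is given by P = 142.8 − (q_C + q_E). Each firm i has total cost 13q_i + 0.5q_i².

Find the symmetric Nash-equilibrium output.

Firm C's profit: π = q_C(142.8 − (q_C + q_E)) − 13q_C − 0.5q_C².
∂π/∂q_C = 129.8 − 3q_C − q_E = 0, so q_C = 649/15 − (1/3)q_E.
By symmetry q_E = q_C; substituting into the reaction function, (4/3)q_C = 649/15 and q_C = 32.45.

32.45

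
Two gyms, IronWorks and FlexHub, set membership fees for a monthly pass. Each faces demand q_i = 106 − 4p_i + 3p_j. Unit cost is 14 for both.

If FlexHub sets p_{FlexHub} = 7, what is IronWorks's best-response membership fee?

IronWorks's profit: π = (p_{IronWorks} − 14)(106 − 4p_{IronWorks} + 3p_{FlexHub}).
∂π/∂p_{IronWorks} = 162 − 8p_{IronWorks} + 3p_{FlexHub} = 0 ⇒ p_{IronWorks} = 20.25 + 0.375p_{FlexHub}.
At p_{FlexHub} = 7: p_{IronWorks} = 20.25 + 0.375·7 = 22.875.

22.875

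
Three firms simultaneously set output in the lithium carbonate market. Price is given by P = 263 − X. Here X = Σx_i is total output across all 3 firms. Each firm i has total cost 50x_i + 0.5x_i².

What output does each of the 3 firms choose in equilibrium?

42.6

A representative firm's profit is π_i = x_i(263 − X) − 50x_i − 0.5x_i², with X = x_i + Σ_{j≠i} x_j.
First-order condition: 213 − 3x_i − Σ_{j≠i} x_j = 0.
With identical firms, set every x_j = x: then 213 − 3x − 2x = 0, i.e. x = 213/5 = 42.6.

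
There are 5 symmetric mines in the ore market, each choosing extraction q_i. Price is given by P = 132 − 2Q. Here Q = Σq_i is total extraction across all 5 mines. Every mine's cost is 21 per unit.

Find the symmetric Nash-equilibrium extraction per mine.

9.25

A representative mine's profit is π_i = q_i(132 − 2Q) − 21q_i, with Q = q_i + Σ_{j≠i} q_j.
First-order condition: 111 − 4q_i − 2Σ_{j≠i} q_j = 0.
Imposing symmetry (q_j = q for all j) turns Σ_{j≠i} q_j into 4q, so 111 = 12q and q = 9.25.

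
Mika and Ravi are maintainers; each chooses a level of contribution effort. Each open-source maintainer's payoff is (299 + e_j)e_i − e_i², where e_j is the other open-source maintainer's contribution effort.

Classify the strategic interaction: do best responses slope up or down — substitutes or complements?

strategic complements

Mika's payoff is (299 + e_R)e_M − e_M².
∂π/∂e_M = 299 + e_R − 2e_M = 0, so e_M = 149.5 + 0.5e_R.
The best-response slope de_M/de_R = 0.5 > 0: the reaction function is upward-sloping, so the choices are strategic complements.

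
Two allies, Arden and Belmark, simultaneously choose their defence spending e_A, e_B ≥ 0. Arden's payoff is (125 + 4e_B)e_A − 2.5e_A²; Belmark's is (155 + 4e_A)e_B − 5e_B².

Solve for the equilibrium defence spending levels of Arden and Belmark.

55, 37.5

Expanding Arden's payoff: 125e_A + 4e_Be_A − 2.5e_A².
∂π/∂e_A = 125 + 4e_B − 5e_A = 0, so e_A = 25 + 0.8e_B.
Likewise for Belmark: e_B = 15.5 + 0.4e_A.
Solving the two reaction functions simultaneously: (1 − (0.8)(0.4))e_A = 25 + 0.8·15.5, so 0.68e_A = 37.4 and e_A = 55.
Then e_B = 15.5 + 0.4·55 = 37.5.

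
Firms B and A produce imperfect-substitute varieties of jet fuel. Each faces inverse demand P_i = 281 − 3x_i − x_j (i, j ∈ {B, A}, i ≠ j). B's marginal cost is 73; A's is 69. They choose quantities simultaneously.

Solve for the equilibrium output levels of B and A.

29.6, 30.4

Firm B's profit: π = x_B(281 − 3x_B − x_A) − 73x_B.
∂π/∂x_B = 208 − 6x_B − x_A = 0 ⇒ x_B = 104/3 − (1/6)x_A.
Similarly x_A = 106/3 − (1/6)x_B.
Substituting the second reaction function into the first: x_B = 104/3 − (1/6)(106/3 − (1/6)x_B), which gives (35/36)x_B = 259/9 ⇒ x_B = 29.6.
Then x_A = 106/3 − (1/6)·29.6 = 30.4.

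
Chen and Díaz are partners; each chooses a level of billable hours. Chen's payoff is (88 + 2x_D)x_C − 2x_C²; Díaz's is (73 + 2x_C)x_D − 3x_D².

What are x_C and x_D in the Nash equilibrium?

Expanding Chen's payoff: 88x_C + 2x_Dx_C − 2x_C².
∂π/∂x_C = 88 + 2x_D − 4x_C = 0, so x_C = 22 + 0.5x_D.
Likewise for Díaz: x_D = 73/6 + (1/3)x_C.
Substituting the second reaction function into the first: x_C = 22 + 0.5(73/6 + (1/3)x_C), which gives (5/6)x_C = 337/12 ⇒ x_C = 33.7.
Then x_D = 73/6 + (1/3)·33.7 = 23.4.

33.7, 23.4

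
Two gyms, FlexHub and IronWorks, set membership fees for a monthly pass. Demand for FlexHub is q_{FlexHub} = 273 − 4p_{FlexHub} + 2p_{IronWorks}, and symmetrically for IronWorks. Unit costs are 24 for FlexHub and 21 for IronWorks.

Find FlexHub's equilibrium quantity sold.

148.4

FlexHub's profit: π = (p_{FlexHub} − 24)(273 − 4p_{FlexHub} + 2p_{IronWorks}).
∂π/∂p_{FlexHub} = 369 − 8p_{FlexHub} + 2p_{IronWorks} = 0 ⇒ p_{FlexHub} = 46.125 + 0.25p_{IronWorks}.
Similarly p_{IronWorks} = 44.625 + 0.25p_{FlexHub}.
Plugging p_{IronWorks} into FlexHub's best response: p_{FlexHub} = 46.125 + 0.25(44.625 + 0.25p_{FlexHub}) ⇒ 0.9375p_{FlexHub} = 1833/32, so p_{FlexHub} = 61.1.
Then p_{IronWorks} = 44.625 + 0.25·61.1 = 59.9.
q_{FlexHub} = 273 − 4·61.1 + 2·59.9 = 148.4.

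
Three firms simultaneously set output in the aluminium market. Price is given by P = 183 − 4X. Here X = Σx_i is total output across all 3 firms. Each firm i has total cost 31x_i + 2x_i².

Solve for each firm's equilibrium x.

A representative firm's profit is π_i = x_i(183 − 4X) − 31x_i − 2x_i², with X = x_i + Σ_{j≠i} x_j.
First-order condition: 152 − 12x_i − 4Σ_{j≠i} x_j = 0.
In a symmetric equilibrium every firm chooses the same x, so Σ_{j≠i} x_j = 2x. The condition becomes 152 − 20x = 0, giving x = 152/20 = 7.6.

7.6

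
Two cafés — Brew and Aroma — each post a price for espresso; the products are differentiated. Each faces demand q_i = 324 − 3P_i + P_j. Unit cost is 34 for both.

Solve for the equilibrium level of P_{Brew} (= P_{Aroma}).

Brew's profit: π = (P_{Brew} − 34)(324 − 3P_{Brew} + P_{Aroma}).
∂π/∂P_{Brew} = 426 − 6P_{Brew} + P_{Aroma} = 0 ⇒ P_{Brew} = 71 + (1/6)P_{Aroma}.
By symmetry P_{Aroma} = P_{Brew}; substituting into the reaction function, (5/6)P_{Brew} = 71 and P_{Brew} = 85.2.

85.2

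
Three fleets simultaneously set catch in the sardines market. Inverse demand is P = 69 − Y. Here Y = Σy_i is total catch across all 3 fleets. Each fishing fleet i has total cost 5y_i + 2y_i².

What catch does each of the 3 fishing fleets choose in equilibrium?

8

A representative fishing fleet's profit is π_i = y_i(69 − Y) − 5y_i − 2y_i², with Y = y_i + Σ_{j≠i} y_j.
First-order condition: 64 − 6y_i − Σ_{j≠i} y_j = 0.
In a symmetric equilibrium every fishing fleet chooses the same y, so Σ_{j≠i} y_j = 2y. The condition becomes 64 − 8y = 0, giving y = 64/8 = 8.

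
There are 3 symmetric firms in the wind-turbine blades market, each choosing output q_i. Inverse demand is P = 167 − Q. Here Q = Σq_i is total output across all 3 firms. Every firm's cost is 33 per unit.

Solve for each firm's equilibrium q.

A representative firm's profit is π_i = q_i(167 − Q) − 33q_i, with Q = q_i + Σ_{j≠i} q_j.
First-order condition: 134 − 2q_i − Σ_{j≠i} q_j = 0.
In a symmetric equilibrium every firm chooses the same q, so Σ_{j≠i} q_j = 2q. The condition becomes 134 − 4q = 0, giving q = 134/4 = 33.5.

33.5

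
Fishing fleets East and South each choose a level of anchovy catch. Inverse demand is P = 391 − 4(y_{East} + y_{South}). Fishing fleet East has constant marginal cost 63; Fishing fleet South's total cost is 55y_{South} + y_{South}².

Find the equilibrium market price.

Fishing fleet East's profit: π = y_{East}(391 − 4(y_{East} + y_{South})) − 63y_{East}.
∂π/∂y_{East} = 328 − 8y_{East} − 4y_{South} = 0, so y_{East} = 41 − 0.5y_{South}.
For South: ∂π/∂y_{South} = 336 − 10y_{South} − 4y_{East} = 0 ⇒ y_{South} = 33.6 − 0.4y_{East}.
Substituting the second reaction function into the first: y_{East} = 41 − 0.5(33.6 − 0.4y_{East}), which gives 0.8y_{East} = 24.2 ⇒ y_{East} = 30.25.
Then y_{South} = 33.6 − 0.4·30.25 = 21.5.
Equilibrium price: P = 391 − 4·51.75 = 184.

184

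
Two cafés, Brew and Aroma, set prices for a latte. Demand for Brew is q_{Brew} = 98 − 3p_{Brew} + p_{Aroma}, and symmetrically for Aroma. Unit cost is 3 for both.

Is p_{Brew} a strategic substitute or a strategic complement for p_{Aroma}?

strategic complements

Brew's profit: π = (p_{Brew} − 3)(98 − 3p_{Brew} + p_{Aroma}).
∂π/∂p_{Brew} = 107 − 6p_{Brew} + p_{Aroma} = 0 ⇒ p_{Brew} = 107/6 + (1/6)p_{Aroma}.
The best-response slope dp_{Brew}/dp_{Aroma} = 1/6 > 0: the reaction function is upward-sloping, so the choices are strategic complements.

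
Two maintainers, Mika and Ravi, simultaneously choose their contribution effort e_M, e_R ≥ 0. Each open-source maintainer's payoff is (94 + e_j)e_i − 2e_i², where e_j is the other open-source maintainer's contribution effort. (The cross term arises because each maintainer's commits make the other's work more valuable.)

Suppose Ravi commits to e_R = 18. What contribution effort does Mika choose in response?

28

Mika's payoff is (94 + e_R)e_M − 2e_M².
∂π/∂e_M = 94 + e_R − 4e_M = 0, so e_M = 23.5 + 0.25e_R.
At e_R = 18: e_M = 23.5 + 0.25·18 = 28.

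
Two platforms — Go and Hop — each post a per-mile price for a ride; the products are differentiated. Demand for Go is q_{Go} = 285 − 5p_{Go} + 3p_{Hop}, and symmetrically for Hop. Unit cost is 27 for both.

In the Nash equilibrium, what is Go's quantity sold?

165

Go's profit: π = (p_{Go} − 27)(285 − 5p_{Go} + 3p_{Hop}).
∂π/∂p_{Go} = 420 − 10p_{Go} + 3p_{Hop} = 0 ⇒ p_{Go} = 42 + 0.3p_{Hop}.
Setting p_{Go} = p_{Hop} in the reaction function: p_{Go} = 42 + 0.3p_{Go}, so p_{Go} = 42 / 0.7 = 60.
q_{Go} = 285 − 5·60 + 3·60 = 165.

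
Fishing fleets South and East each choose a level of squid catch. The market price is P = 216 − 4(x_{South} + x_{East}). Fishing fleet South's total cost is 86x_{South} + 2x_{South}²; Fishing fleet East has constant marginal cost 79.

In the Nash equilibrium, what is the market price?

135.2

Fishing fleet South's profit: π = x_{South}(216 − 4(x_{South} + x_{East})) − 86x_{South} − 2x_{South}².
∂π/∂x_{South} = 130 − 12x_{South} − 4x_{East} = 0, so x_{South} = 65/6 − (1/3)x_{East}.
For East: ∂π/∂x_{East} = 137 − 8x_{East} − 4x_{South} = 0 ⇒ x_{East} = 17.125 − 0.5x_{South}.
Solving the two reaction functions simultaneously: (1 − (−1/3)(−0.5))x_{South} = 65/6 − (1/3)·17.125, so (5/6)x_{South} = 5.125 and x_{South} = 6.15.
Then x_{East} = 17.125 − 0.5·6.15 = 14.05.
Equilibrium price: P = 216 − 4·20.2 = 135.2.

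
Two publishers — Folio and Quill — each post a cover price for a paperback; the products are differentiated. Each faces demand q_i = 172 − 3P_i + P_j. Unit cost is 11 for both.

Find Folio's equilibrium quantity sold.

90

Folio's profit: π = (P_{Folio} − 11)(172 − 3P_{Folio} + P_{Quill}).
∂π/∂P_{Folio} = 205 − 6P_{Folio} + P_{Quill} = 0 ⇒ P_{Folio} = 205/6 + (1/6)P_{Quill}.
Setting P_{Folio} = P_{Quill} in the reaction function: P_{Folio} = 205/6 + (1/6)P_{Folio}, so P_{Folio} = (205/6) / (5/6) = 41.
q_{Folio} = 172 − 3·41 + 41 = 90.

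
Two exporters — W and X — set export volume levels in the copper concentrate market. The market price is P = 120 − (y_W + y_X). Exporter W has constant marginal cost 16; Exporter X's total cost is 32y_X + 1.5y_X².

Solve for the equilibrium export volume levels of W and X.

48, 8

Exporter W's profit: π = y_W(120 − (y_W + y_X)) − 16y_W.
∂π/∂y_W = 104 − 2y_W − y_X = 0, so y_W = 52 − 0.5y_X.
For X: ∂π/∂y_X = 88 − 5y_X − y_W = 0 ⇒ y_X = 17.6 − 0.2y_W.
Solving the two reaction functions simultaneously: (1 − (−0.5)(−0.2))y_W = 52 − 0.5·17.6, so 0.9y_W = 43.2 and y_W = 48.
Then y_X = 17.6 − 0.2·48 = 8.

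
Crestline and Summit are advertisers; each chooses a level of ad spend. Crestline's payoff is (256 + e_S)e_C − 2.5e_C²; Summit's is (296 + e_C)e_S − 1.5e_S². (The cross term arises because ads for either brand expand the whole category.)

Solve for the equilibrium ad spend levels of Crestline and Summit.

Expanding Crestline's payoff: 256e_C + e_Se_C − 2.5e_C².
∂π/∂e_C = 256 + e_S − 5e_C = 0, so e_C = 51.2 + 0.2e_S.
Likewise for Summit: e_S = 296/3 + (1/3)e_C.
Solving the two reaction functions simultaneously: (1 − (0.2)(1/3))e_C = 51.2 + 0.2·(296/3), so (14/15)e_C = 1064/15 and e_C = 76.
Then e_S = 296/3 + (1/3)·76 = 124.

76, 124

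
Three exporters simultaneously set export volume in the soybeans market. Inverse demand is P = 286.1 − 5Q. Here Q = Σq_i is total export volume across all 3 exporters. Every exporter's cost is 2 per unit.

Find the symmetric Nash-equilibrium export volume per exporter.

A representative exporter's profit is π_i = q_i(286.1 − 5Q) − 2q_i, with Q = q_i + Σ_{j≠i} q_j.
First-order condition: 284.1 − 10q_i − 5Σ_{j≠i} q_j = 0.
Imposing symmetry (q_j = q for all j) turns Σ_{j≠i} q_j into 2q, so 284.1 = 20q and q = 14.205.

14.205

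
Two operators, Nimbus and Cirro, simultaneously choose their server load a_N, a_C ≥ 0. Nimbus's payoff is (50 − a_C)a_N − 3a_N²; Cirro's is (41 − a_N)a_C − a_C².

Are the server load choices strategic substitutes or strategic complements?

Expanding Nimbus's payoff: 50a_N − a_Ca_N − 3a_N².
∂π/∂a_N = 50 − a_C − 6a_N = 0, so a_N = 25/3 − (1/6)a_C.
The best-response slope da_N/da_C = −1/6 < 0: the reaction function is downward-sloping, so the choices are strategic substitutes.

strategic substitutes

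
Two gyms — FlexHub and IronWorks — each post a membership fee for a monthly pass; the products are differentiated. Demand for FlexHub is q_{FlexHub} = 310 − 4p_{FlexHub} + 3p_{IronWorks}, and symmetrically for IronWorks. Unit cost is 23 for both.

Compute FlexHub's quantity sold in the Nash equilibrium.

229.6

FlexHub's profit: π = (p_{FlexHub} − 23)(310 − 4p_{FlexHub} + 3p_{IronWorks}).
∂π/∂p_{FlexHub} = 402 − 8p_{FlexHub} + 3p_{IronWorks} = 0 ⇒ p_{FlexHub} = 50.25 + 0.375p_{IronWorks}.
The game is symmetric, so in equilibrium p_{IronWorks} = p_{FlexHub}: the reaction function gives 0.625p_{FlexHub} = 50.25, hence p_{FlexHub} = 80.4.
q_{FlexHub} = 310 − 4·80.4 + 3·80.4 = 229.6.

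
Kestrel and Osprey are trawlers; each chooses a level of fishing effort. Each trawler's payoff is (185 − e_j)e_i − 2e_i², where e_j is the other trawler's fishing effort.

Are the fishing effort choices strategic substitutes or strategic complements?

strategic substitutes

Kestrel's payoff is (185 − e_O)e_K − 2e_K².
∂π/∂e_K = 185 − e_O − 4e_K = 0, so e_K = 46.25 − 0.25e_O.
The best-response slope de_K/de_O = −0.25 < 0: the reaction function is downward-sloping, so the choices are strategic substitutes.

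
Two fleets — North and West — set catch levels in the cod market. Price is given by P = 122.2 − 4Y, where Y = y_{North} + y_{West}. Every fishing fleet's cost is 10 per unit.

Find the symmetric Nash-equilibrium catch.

9.35

Fishing fleet North's profit: π = y_{North}(122.2 − 4(y_{North} + y_{West})) − 10y_{North}.
∂π/∂y_{North} = 112.2 − 8y_{North} − 4y_{West} = 0, so y_{North} = 14.025 − 0.5y_{West}.
The game is symmetric, so in equilibrium y_{West} = y_{North}: the reaction function gives 1.5y_{North} = 14.025, hence y_{North} = 9.35.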